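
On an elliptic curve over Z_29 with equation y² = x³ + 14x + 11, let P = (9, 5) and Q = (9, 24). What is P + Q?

O

The two points share x = 9 and their y-coordinates satisfy 5 + 24 ≡ 0 (mod 29), so they are inverses. Their sum is 𝒪.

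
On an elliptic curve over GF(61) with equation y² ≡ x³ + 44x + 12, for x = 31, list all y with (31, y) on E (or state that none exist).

22, 39

x³ + 44x + 12 = 31167 ≡ 57 (mod 61).
Square roots of 57 mod 61: 22 and 39 (since 22² = 484 ≡ 57).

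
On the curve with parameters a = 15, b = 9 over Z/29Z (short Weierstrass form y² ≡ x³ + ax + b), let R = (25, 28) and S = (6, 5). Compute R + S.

(25, 28) + (6, 5). λ = (5 - 28)/(6 - 25) ≡ 6/10 mod 29. 10⁻¹ ≡ 3 (mod 29) since 10·3 = 30 ≡ 1, so λ ≡ 18.
  x = λ² - 25 - 6 = 324 - 31 ≡ 3; y = λ·(25 - 3) - 28 ≡ 20. → (3, 20)

(3, 20)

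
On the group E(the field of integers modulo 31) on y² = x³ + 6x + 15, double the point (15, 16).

tangent at (15, 16): λ = (3·15² + 6)/(2·16) ≡ 30/1. 1⁻¹ ≡ 1 (mod 31) since 1·1 = 1 ≡ 1, so λ ≡ 30·1 ≡ 30.
  x = λ² - 15 - 15 = 900 - 30 ≡ 2; y = λ·(15 - 2) - 16 ≡ 2. → (2, 2)

(2, 2)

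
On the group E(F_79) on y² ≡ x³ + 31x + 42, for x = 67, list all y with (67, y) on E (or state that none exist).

none

x³ + 31x + 42 = 302882 ≡ 75 (mod 79).
75 is a non-residue mod 79; no y exists.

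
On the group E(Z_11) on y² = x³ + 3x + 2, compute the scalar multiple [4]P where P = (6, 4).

(7, 6)

Double-and-add on 4 = (100)₂. Start with P = (6, 4) for the leading 1-bit.
double: tangent at (6, 4): λ = (3·6² + 3)/(2·4) ≡ 1/8. 8⁻¹ ≡ 7 (mod 11), so λ ≡ 1·7 ≡ 7.
  x = λ² - 6 - 6 = 49 - 12 ≡ 4; y = λ·(6 - 4) - 4 ≡ 10. → (4, 10)
double: tangent at (4, 10): λ = (3·4² + 3)/(2·10) ≡ 7/9. 9⁻¹ ≡ 5 (mod 11), so λ ≡ 7·5 ≡ 2.
  x = λ² - 4 - 4 = 4 - 8 ≡ 7; y = λ·(4 - 7) - 10 ≡ 6. → (7, 6)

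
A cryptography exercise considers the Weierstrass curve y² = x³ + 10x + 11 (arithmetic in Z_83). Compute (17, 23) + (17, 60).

O

The two points share x = 17 and their y-coordinates satisfy 23 + 60 ≡ 0 (mod 83), so they are inverses. Their sum is O.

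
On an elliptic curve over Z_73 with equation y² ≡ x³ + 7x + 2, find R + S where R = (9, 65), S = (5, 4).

(9, 65) + (5, 4). λ = (4 - 65)/(5 - 9) ≡ 12/69 mod 73. 69⁻¹ ≡ 18 (mod 73) since 69·18 = 1242 ≡ 1, so λ ≡ 70.
  x = λ² - 9 - 5 = 4900 - 14 ≡ 68; y = λ·(9 - 68) - 65 ≡ 39. → (68, 39)

(68, 39)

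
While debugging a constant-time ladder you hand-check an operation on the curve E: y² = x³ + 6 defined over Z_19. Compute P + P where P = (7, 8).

(12, 9)

tangent at (7, 8): λ = (3·7² + 0)/(2·8) ≡ 14/16. 16⁻¹ ≡ 6 (mod 19), so λ ≡ 14·6 ≡ 8.
  x = λ² - 7 - 7 = 64 - 14 ≡ 12; y = λ·(7 - 12) - 8 ≡ 9. → (12, 9)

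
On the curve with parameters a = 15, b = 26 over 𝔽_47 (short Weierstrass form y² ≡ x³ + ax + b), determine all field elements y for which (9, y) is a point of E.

x³ + 15x + 26 = 890 ≡ 44 (mod 47).
44 is a non-residue mod 47; no y exists.

none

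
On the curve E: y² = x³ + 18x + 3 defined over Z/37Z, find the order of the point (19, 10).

2P: tangent at (19, 10): λ = (3·19² + 18)/(2·10) ≡ 28/20. 20⁻¹ ≡ 13 (mod 37), so λ ≡ 28·13 ≡ 31.
  x = λ² - 19 - 19 = 961 - 38 ≡ 35; y = λ·(19 - 35) - 10 ≡ 12. → (35, 12)
3P: (35, 12) + (19, 10). λ = (10 - 12)/(19 - 35) ≡ 35/21 mod 37. 21⁻¹ ≡ 30 (mod 37) since 21·30 = 630 ≡ 1, so λ ≡ 14.
  x = λ² - 35 - 19 = 196 - 54 ≡ 31; y = λ·(35 - 31) - 12 ≡ 7. → (31, 7)
4P: (31, 7) + (19, 10). λ = (10 - 7)/(19 - 31) ≡ 3/25 mod 37. 25⁻¹ ≡ 3 (mod 37) since 25·3 = 75 ≡ 1, so λ ≡ 9.
  x = λ² - 31 - 19 = 81 - 50 ≡ 31; y = λ·(31 - 31) - 7 ≡ 30. → (31, 30)
5P: (31, 30) + (19, 10). λ = (10 - 30)/(19 - 31) ≡ 17/25 mod 37. 25⁻¹ ≡ 3 (mod 37), so λ ≡ 14.
  x = λ² - 31 - 19 = 196 - 50 ≡ 35; y = λ·(31 - 35) - 30 ≡ 25. → (35, 25)
6P: (35, 25) + (19, 10). λ = (10 - 25)/(19 - 35) ≡ 22/21 mod 37. 21⁻¹ ≡ 30 (mod 37), so λ ≡ 31.
  x = λ² - 35 - 19 = 961 - 54 ≡ 19; y = λ·(35 - 19) - 25 ≡ 27. → (19, 27)
7P: (19, 27) + (19, 10): same x and y₁ ≡ -y₂, so the sum is 𝒪.
7P = 𝒪, so the order is 7.

7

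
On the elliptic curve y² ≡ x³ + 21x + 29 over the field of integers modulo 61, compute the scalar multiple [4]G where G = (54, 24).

(43, 23)

Double-and-add on 4 = (100)₂. Start with G = (54, 24) for the leading 1-bit.
double: tangent at (54, 24): λ = (3·54² + 21)/(2·24) ≡ 46/48. 48⁻¹ ≡ 14 (mod 61), so λ ≡ 46·14 ≡ 34.
  x = λ² - 54 - 54 = 1156 - 108 ≡ 11; y = λ·(54 - 11) - 24 ≡ 35. → (11, 35)
double: tangent at (11, 35): λ = (3·11² + 21)/(2·35) ≡ 18/9. 9⁻¹ ≡ 34 (mod 61), so λ ≡ 18·34 ≡ 2.
  x = λ² - 11 - 11 = 4 - 22 ≡ 43; y = λ·(11 - 43) - 35 ≡ 23. → (43, 23)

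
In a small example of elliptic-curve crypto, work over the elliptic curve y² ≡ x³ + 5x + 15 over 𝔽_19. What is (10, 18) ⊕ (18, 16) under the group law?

(16, 12)

(10, 18) + (18, 16). λ = (16 - 18)/(18 - 10) ≡ 17/8 mod 19. 8⁻¹ ≡ 12 (mod 19), so λ ≡ 14.
  x = λ² - 10 - 18 = 196 - 28 ≡ 16; y = λ·(10 - 16) - 18 ≡ 12. → (16, 12)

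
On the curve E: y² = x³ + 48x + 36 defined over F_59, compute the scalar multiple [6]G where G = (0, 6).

Repeated addition: build up to 6G.
2G: tangent at (0, 6): λ = (3·0² + 48)/(2·6) ≡ 48/12. 12⁻¹ ≡ 5 (mod 59), so λ ≡ 48·5 ≡ 4.
  x = λ² - 0 - 0 = 16 - 0 ≡ 16; y = λ·(0 - 16) - 6 ≡ 48. → (16, 48)
3G: (16, 48) + (0, 6). λ = (6 - 48)/(0 - 16) ≡ 17/43 mod 59. 43⁻¹ ≡ 11 (mod 59), so λ ≡ 10.
  x = λ² - 16 - 0 = 100 - 16 ≡ 25; y = λ·(16 - 25) - 48 ≡ 39. → (25, 39)
4G: (25, 39) + (0, 6). λ = (6 - 39)/(0 - 25) ≡ 26/34 mod 59. 34⁻¹ ≡ 33 (mod 59), so λ ≡ 32.
  x = λ² - 25 - 0 = 1024 - 25 ≡ 55; y = λ·(25 - 55) - 39 ≡ 4. → (55, 4)
5G: (55, 4) + (0, 6). λ = (6 - 4)/(0 - 55) ≡ 2/4 mod 59. 4⁻¹ ≡ 15 (mod 59) since 4·15 = 60 ≡ 1, so λ ≡ 30.
  x = λ² - 55 - 0 = 900 - 55 ≡ 19; y = λ·(55 - 19) - 4 ≡ 14. → (19, 14)
6G: (19, 14) + (0, 6). λ = (6 - 14)/(0 - 19) ≡ 51/40 mod 59. 40⁻¹ ≡ 31 (mod 59), so λ ≡ 47.
  x = λ² - 19 - 0 = 2209 - 19 ≡ 7; y = λ·(19 - 7) - 14 ≡ 19. → (7, 19)

(7, 19)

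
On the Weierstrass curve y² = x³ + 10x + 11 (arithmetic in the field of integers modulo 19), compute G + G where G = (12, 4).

tangent at (12, 4): λ = (3·12² + 10)/(2·4) ≡ 5/8. 8⁻¹ ≡ 12 (mod 19) since 8·12 = 96 ≡ 1, so λ ≡ 5·12 ≡ 3.
  x = λ² - 12 - 12 = 9 - 24 ≡ 4; y = λ·(12 - 4) - 4 ≡ 1. → (4, 1)

(4, 1)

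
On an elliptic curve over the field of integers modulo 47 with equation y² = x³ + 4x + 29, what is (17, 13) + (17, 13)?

(19, 14)

tangent at (17, 13): λ = (3·17² + 4)/(2·13) ≡ 25/26. 26⁻¹ ≡ 38 (mod 47), so λ ≡ 25·38 ≡ 10.
  x = λ² - 17 - 17 = 100 - 34 ≡ 19; y = λ·(17 - 19) - 13 ≡ 14. → (19, 14)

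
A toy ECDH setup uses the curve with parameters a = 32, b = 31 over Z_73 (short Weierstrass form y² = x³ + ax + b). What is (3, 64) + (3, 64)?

tangent at (3, 64): λ = (3·3² + 32)/(2·64) ≡ 59/55. 55⁻¹ ≡ 4 (mod 73), so λ ≡ 59·4 ≡ 17.
  x = λ² - 3 - 3 = 289 - 6 ≡ 64; y = λ·(3 - 64) - 64 ≡ 67. → (64, 67)

(64, 67)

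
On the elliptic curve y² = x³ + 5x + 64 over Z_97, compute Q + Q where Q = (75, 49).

(48, 5)

tangent at (75, 49): λ = (3·75² + 5)/(2·49) ≡ 2/1. 1⁻¹ ≡ 1 (mod 97), so λ ≡ 2·1 ≡ 2.
  x = λ² - 75 - 75 = 4 - 150 ≡ 48; y = λ·(75 - 48) - 49 ≡ 5. → (48, 5)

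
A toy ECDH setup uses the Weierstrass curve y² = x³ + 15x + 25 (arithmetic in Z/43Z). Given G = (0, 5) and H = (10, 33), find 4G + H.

(12, 27)

First 4G:
Repeated addition: build up to 4G.
2G: tangent at (0, 5): λ = (3·0² + 15)/(2·5) ≡ 15/10. 10⁻¹ ≡ 13 (mod 43), so λ ≡ 15·13 ≡ 23.
  x = λ² - 0 - 0 = 529 - 0 ≡ 13; y = λ·(0 - 13) - 5 ≡ 40. → (13, 40)
3G: (13, 40) + (0, 5). λ = (5 - 40)/(0 - 13) ≡ 8/30 mod 43. 30⁻¹ ≡ 33 (mod 43), so λ ≡ 6.
  x = λ² - 13 - 0 = 36 - 13 ≡ 23; y = λ·(13 - 23) - 40 ≡ 29. → (23, 29)
4G: (23, 29) + (0, 5). λ = (5 - 29)/(0 - 23) ≡ 19/20 mod 43. 20⁻¹ ≡ 28 (mod 43), so λ ≡ 16.
  x = λ² - 23 - 0 = 256 - 23 ≡ 18; y = λ·(23 - 18) - 29 ≡ 8. → (18, 8)
4G = (18, 8).
Finally 4G + H:
(18, 8) + (10, 33). λ = (33 - 8)/(10 - 18) ≡ 25/35 mod 43. 35⁻¹ ≡ 16 (mod 43) since 35·16 = 560 ≡ 1, so λ ≡ 13.
  x = λ² - 18 - 10 = 169 - 28 ≡ 12; y = λ·(18 - 12) - 8 ≡ 27. → (12, 27)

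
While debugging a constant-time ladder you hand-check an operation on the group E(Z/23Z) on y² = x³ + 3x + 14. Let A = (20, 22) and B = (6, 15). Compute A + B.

(3, 21)

(20, 22) + (6, 15). λ = (15 - 22)/(6 - 20) ≡ 16/9 mod 23. 9⁻¹ ≡ 18 (mod 23) since 9·18 = 162 ≡ 1, so λ ≡ 12.
  x = λ² - 20 - 6 = 144 - 26 ≡ 3; y = λ·(20 - 3) - 22 ≡ 21. → (3, 21)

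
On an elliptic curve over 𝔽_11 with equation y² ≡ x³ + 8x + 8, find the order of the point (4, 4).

8

2P: tangent at (4, 4): λ = (3·4² + 8)/(2·4) ≡ 1/8. 8⁻¹ ≡ 7 (mod 11) since 8·7 = 56 ≡ 1, so λ ≡ 1·7 ≡ 7.
  x = λ² - 4 - 4 = 49 - 8 ≡ 8; y = λ·(4 - 8) - 4 ≡ 1. → (8, 1)
3P: (8, 1) + (4, 4). λ = (4 - 1)/(4 - 8) ≡ 3/7 mod 11. 7⁻¹ ≡ 8 (mod 11), so λ ≡ 2.
  x = λ² - 8 - 4 = 4 - 12 ≡ 3; y = λ·(8 - 3) - 1 ≡ 9. → (3, 9)
4P: (3, 9) + (4, 4). λ = (4 - 9)/(4 - 3) ≡ 6/1 mod 11. 1⁻¹ ≡ 1 (mod 11), so λ ≡ 6.
  x = λ² - 3 - 4 = 36 - 7 ≡ 7; y = λ·(3 - 7) - 9 ≡ 0. → (7, 0)
5P: (7, 0) + (4, 4). λ = (4 - 0)/(4 - 7) ≡ 4/8 mod 11. 8⁻¹ ≡ 7 (mod 11), so λ ≡ 6.
  x = λ² - 7 - 4 = 36 - 11 ≡ 3; y = λ·(7 - 3) - 0 ≡ 2. → (3, 2)
6P: (3, 2) + (4, 4). λ = (4 - 2)/(4 - 3) ≡ 2/1 mod 11. 1⁻¹ ≡ 1 (mod 11), so λ ≡ 2.
  x = λ² - 3 - 4 = 4 - 7 ≡ 8; y = λ·(3 - 8) - 2 ≡ 10. → (8, 10)
7P: (8, 10) + (4, 4). λ = (4 - 10)/(4 - 8) ≡ 5/7 mod 11. 7⁻¹ ≡ 8 (mod 11), so λ ≡ 7.
  x = λ² - 8 - 4 = 49 - 12 ≡ 4; y = λ·(8 - 4) - 10 ≡ 7. → (4, 7)
8P: (4, 7) + (4, 4): same x and y₁ ≡ -y₂, so the sum is O.
8P = O, so the order is 8.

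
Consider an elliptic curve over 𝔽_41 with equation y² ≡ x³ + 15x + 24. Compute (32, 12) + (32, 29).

O

The two points share x = 32 and their y-coordinates satisfy 12 + 29 ≡ 0 (mod 41), so they are inverses. Their sum is 𝒪.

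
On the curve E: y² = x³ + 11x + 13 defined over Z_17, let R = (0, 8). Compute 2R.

(2, 14)

tangent at (0, 8): λ = (3·0² + 11)/(2·8) ≡ 11/16. 16⁻¹ ≡ 16 (mod 17), so λ ≡ 11·16 ≡ 6.
  x = λ² - 0 - 0 = 36 - 0 ≡ 2; y = λ·(0 - 2) - 8 ≡ 14. → (2, 14)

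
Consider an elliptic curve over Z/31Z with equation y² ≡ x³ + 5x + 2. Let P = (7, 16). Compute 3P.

(6, 0)

Repeated addition: build up to 3P.
2P: tangent at (7, 16): λ = (3·7² + 5)/(2·16) ≡ 28/1. 1⁻¹ ≡ 1 (mod 31) since 1·1 = 1 ≡ 1, so λ ≡ 28·1 ≡ 28.
  x = λ² - 7 - 7 = 784 - 14 ≡ 26; y = λ·(7 - 26) - 16 ≡ 10. → (26, 10)
3P: (26, 10) + (7, 16). λ = (16 - 10)/(7 - 26) ≡ 6/12 mod 31. 12⁻¹ ≡ 13 (mod 31), so λ ≡ 16.
  x = λ² - 26 - 7 = 256 - 33 ≡ 6; y = λ·(26 - 6) - 10 ≡ 0. → (6, 0)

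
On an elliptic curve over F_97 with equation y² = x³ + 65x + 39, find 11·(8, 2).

(15, 11)

Write P = (8, 2).
Repeated addition: build up to 11P.
2P: tangent at (8, 2): λ = (3·8² + 65)/(2·2) ≡ 63/4. 4⁻¹ ≡ 73 (mod 97) since 4·73 = 292 ≡ 1, so λ ≡ 63·73 ≡ 40.
  x = λ² - 8 - 8 = 1600 - 16 ≡ 32; y = λ·(8 - 32) - 2 ≡ 8. → (32, 8)
3P: (32, 8) + (8, 2). λ = (2 - 8)/(8 - 32) ≡ 91/73 mod 97. 73⁻¹ ≡ 4 (mod 97) since 73·4 = 292 ≡ 1, so λ ≡ 73.
  x = λ² - 32 - 8 = 5329 - 40 ≡ 51; y = λ·(32 - 51) - 8 ≡ 60. → (51, 60)
4P: (51, 60) + (8, 2). λ = (2 - 60)/(8 - 51) ≡ 39/54 mod 97. 54⁻¹ ≡ 9 (mod 97), so λ ≡ 60.
  x = λ² - 51 - 8 = 3600 - 59 ≡ 49; y = λ·(51 - 49) - 60 ≡ 60. → (49, 60)
5P: (49, 60) + (8, 2). λ = (2 - 60)/(8 - 49) ≡ 39/56 mod 97. 56⁻¹ ≡ 26 (mod 97), so λ ≡ 44.
  x = λ² - 49 - 8 = 1936 - 57 ≡ 36; y = λ·(49 - 36) - 60 ≡ 27. → (36, 27)
6P: (36, 27) + (8, 2). λ = (2 - 27)/(8 - 36) ≡ 72/69 mod 97. 69⁻¹ ≡ 45 (mod 97) since 69·45 = 3105 ≡ 1, so λ ≡ 39.
  x = λ² - 36 - 8 = 1521 - 44 ≡ 22; y = λ·(36 - 22) - 27 ≡ 34. → (22, 34)
7P: (22, 34) + (8, 2). λ = (2 - 34)/(8 - 22) ≡ 65/83 mod 97. 83⁻¹ ≡ 90 (mod 97) since 83·90 = 7470 ≡ 1, so λ ≡ 30.
  x = λ² - 22 - 8 = 900 - 30 ≡ 94; y = λ·(22 - 94) - 34 ≡ 37. → (94, 37)
8P: (94, 37) + (8, 2). λ = (2 - 37)/(8 - 94) ≡ 62/11 mod 97. 11⁻¹ ≡ 53 (mod 97), so λ ≡ 85.
  x = λ² - 94 - 8 = 7225 - 102 ≡ 42; y = λ·(94 - 42) - 37 ≡ 18. → (42, 18)
9P: (42, 18) + (8, 2). λ = (2 - 18)/(8 - 42) ≡ 81/63 mod 97. 63⁻¹ ≡ 77 (mod 97) since 63·77 = 4851 ≡ 1, so λ ≡ 29.
  x = λ² - 42 - 8 = 841 - 50 ≡ 15; y = λ·(42 - 15) - 18 ≡ 86. → (15, 86)
10P: (15, 86) + (8, 2). λ = (2 - 86)/(8 - 15) ≡ 13/90 mod 97. 90⁻¹ ≡ 83 (mod 97) since 90·83 = 7470 ≡ 1, so λ ≡ 12.
  x = λ² - 15 - 8 = 144 - 23 ≡ 24; y = λ·(15 - 24) - 86 ≡ 0. → (24, 0)
11P: (24, 0) + (8, 2). λ = (2 - 0)/(8 - 24) ≡ 2/81 mod 97. 81⁻¹ ≡ 6 (mod 97), so λ ≡ 12.
  x = λ² - 24 - 8 = 144 - 32 ≡ 15; y = λ·(24 - 15) - 0 ≡ 11. → (15, 11)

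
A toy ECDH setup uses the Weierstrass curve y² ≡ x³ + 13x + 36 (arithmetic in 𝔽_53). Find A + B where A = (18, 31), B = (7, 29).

(18, 31) + (7, 29). λ = (29 - 31)/(7 - 18) ≡ 51/42 mod 53. 42⁻¹ ≡ 24 (mod 53), so λ ≡ 5.
  x = λ² - 18 - 7 = 25 - 25 ≡ 0; y = λ·(18 - 0) - 31 ≡ 6. → (0, 6)

(0, 6)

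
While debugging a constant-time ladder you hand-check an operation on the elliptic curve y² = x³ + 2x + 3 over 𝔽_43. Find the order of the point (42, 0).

2

2P: (42, 0) + (42, 0): same x and y₁ ≡ -y₂, so the sum is the point at infinity.
2P = the point at infinity, so the order is 2.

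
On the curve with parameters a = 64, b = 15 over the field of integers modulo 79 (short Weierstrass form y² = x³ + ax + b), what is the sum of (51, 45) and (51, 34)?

The two points share x = 51 and their y-coordinates satisfy 45 + 34 ≡ 0 (mod 79), so they are inverses. Their sum is ∞.

O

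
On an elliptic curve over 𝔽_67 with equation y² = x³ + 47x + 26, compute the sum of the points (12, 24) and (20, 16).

(36, 0)

(12, 24) + (20, 16). λ = (16 - 24)/(20 - 12) ≡ 59/8 mod 67. 8⁻¹ ≡ 42 (mod 67), so λ ≡ 66.
  x = λ² - 12 - 20 = 4356 - 32 ≡ 36; y = λ·(12 - 36) - 24 ≡ 0. → (36, 0)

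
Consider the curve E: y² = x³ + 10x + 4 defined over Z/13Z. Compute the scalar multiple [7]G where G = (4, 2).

Double-and-add on 7 = (111)₂. Start with G = (4, 2) for the leading 1-bit.
double: tangent at (4, 2): λ = (3·4² + 10)/(2·2) ≡ 6/4. 4⁻¹ ≡ 10 (mod 13) since 4·10 = 40 ≡ 1, so λ ≡ 6·10 ≡ 8.
  x = λ² - 4 - 4 = 64 - 8 ≡ 4; y = λ·(4 - 4) - 2 ≡ 11. → (4, 11)
add G: (4, 11) + (4, 2): same x and y₁ ≡ -y₂, so the sum is O.
double: O + O = O (identity).
add G: O + (4, 2) = (4, 2) (identity).

(4, 2)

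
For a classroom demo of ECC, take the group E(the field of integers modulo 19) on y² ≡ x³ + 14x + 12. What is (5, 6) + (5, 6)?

tangent at (5, 6): λ = (3·5² + 14)/(2·6) ≡ 13/12. 12⁻¹ ≡ 8 (mod 19), so λ ≡ 13·8 ≡ 9.
  x = λ² - 5 - 5 = 81 - 10 ≡ 14; y = λ·(5 - 14) - 6 ≡ 8. → (14, 8)

(14, 8)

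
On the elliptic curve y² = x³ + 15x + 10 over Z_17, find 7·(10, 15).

(7, 4)

Write Q = (10, 15).
Double-and-add on 7 = (111)₂. Start with Q = (10, 15) for the leading 1-bit.
double: tangent at (10, 15): λ = (3·10² + 15)/(2·15) ≡ 9/13. 13⁻¹ ≡ 4 (mod 17), so λ ≡ 9·4 ≡ 2.
  x = λ² - 10 - 10 = 4 - 20 ≡ 1; y = λ·(10 - 1) - 15 ≡ 3. → (1, 3)
add Q: (1, 3) + (10, 15). λ = (15 - 3)/(10 - 1) ≡ 12/9 mod 17. 9⁻¹ ≡ 2 (mod 17) since 9·2 = 18 ≡ 1, so λ ≡ 7.
  x = λ² - 1 - 10 = 49 - 11 ≡ 4; y = λ·(1 - 4) - 3 ≡ 10. → (4, 10)
double: tangent at (4, 10): λ = (3·4² + 15)/(2·10) ≡ 12/3. 3⁻¹ ≡ 6 (mod 17), so λ ≡ 12·6 ≡ 4.
  x = λ² - 4 - 4 = 16 - 8 ≡ 8; y = λ·(4 - 8) - 10 ≡ 8. → (8, 8)
add Q: (8, 8) + (10, 15). λ = (15 - 8)/(10 - 8) ≡ 7/2 mod 17. 2⁻¹ ≡ 9 (mod 17), so λ ≡ 12.
  x = λ² - 8 - 10 = 144 - 18 ≡ 7; y = λ·(8 - 7) - 8 ≡ 4. → (7, 4)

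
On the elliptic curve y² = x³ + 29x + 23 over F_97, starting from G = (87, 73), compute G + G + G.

(28, 63)

Repeated addition: build up to 3G.
2G: tangent at (87, 73): λ = (3·87² + 29)/(2·73) ≡ 38/49. 49⁻¹ ≡ 2 (mod 97) since 49·2 = 98 ≡ 1, so λ ≡ 38·2 ≡ 76.
  x = λ² - 87 - 87 = 5776 - 174 ≡ 73; y = λ·(87 - 73) - 73 ≡ 21. → (73, 21)
3G: (73, 21) + (87, 73). λ = (73 - 21)/(87 - 73) ≡ 52/14 mod 97. 14⁻¹ ≡ 7 (mod 97) since 14·7 = 98 ≡ 1, so λ ≡ 73.
  x = λ² - 73 - 87 = 5329 - 160 ≡ 28; y = λ·(73 - 28) - 21 ≡ 63. → (28, 63)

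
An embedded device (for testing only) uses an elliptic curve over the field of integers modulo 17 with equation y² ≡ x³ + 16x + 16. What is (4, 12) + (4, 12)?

tangent at (4, 12): λ = (3·4² + 16)/(2·12) ≡ 13/7. 7⁻¹ ≡ 5 (mod 17) since 7·5 = 35 ≡ 1, so λ ≡ 13·5 ≡ 14.
  x = λ² - 4 - 4 = 196 - 8 ≡ 1; y = λ·(4 - 1) - 12 ≡ 13. → (1, 13)

(1, 13)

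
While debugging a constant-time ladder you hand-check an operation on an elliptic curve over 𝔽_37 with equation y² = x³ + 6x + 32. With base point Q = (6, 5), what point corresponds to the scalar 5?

(32, 32)

Repeated addition: build up to 5Q.
2Q: tangent at (6, 5): λ = (3·6² + 6)/(2·5) ≡ 3/10. 10⁻¹ ≡ 26 (mod 37), so λ ≡ 3·26 ≡ 4.
  x = λ² - 6 - 6 = 16 - 12 ≡ 4; y = λ·(6 - 4) - 5 ≡ 3. → (4, 3)
3Q: (4, 3) + (6, 5). λ = (5 - 3)/(6 - 4) ≡ 2/2 mod 37. 2⁻¹ ≡ 19 (mod 37), so λ ≡ 1.
  x = λ² - 4 - 6 = 1 - 10 ≡ 28; y = λ·(4 - 28) - 3 ≡ 10. → (28, 10)
4Q: (28, 10) + (6, 5). λ = (5 - 10)/(6 - 28) ≡ 32/15 mod 37. 15⁻¹ ≡ 5 (mod 37) since 15·5 = 75 ≡ 1, so λ ≡ 12.
  x = λ² - 28 - 6 = 144 - 34 ≡ 36; y = λ·(28 - 36) - 10 ≡ 5. → (36, 5)
5Q: (36, 5) + (6, 5). λ = (5 - 5)/(6 - 36) ≡ 0/7 mod 37. 7⁻¹ ≡ 16 (mod 37), so λ ≡ 0.
  x = λ² - 36 - 6 = 0 - 42 ≡ 32; y = λ·(36 - 32) - 5 ≡ 32. → (32, 32)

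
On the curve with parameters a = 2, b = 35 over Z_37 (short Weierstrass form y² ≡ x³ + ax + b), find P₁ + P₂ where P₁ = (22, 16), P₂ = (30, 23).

(22, 16) + (30, 23). λ = (23 - 16)/(30 - 22) ≡ 7/8 mod 37. 8⁻¹ ≡ 14 (mod 37), so λ ≡ 24.
  x = λ² - 22 - 30 = 576 - 52 ≡ 6; y = λ·(22 - 6) - 16 ≡ 35. → (6, 35)

(6, 35)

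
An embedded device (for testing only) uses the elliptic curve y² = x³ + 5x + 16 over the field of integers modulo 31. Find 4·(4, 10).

(24, 14)

Write G = (4, 10).
Repeated addition: build up to 4G.
2G: tangent at (4, 10): λ = (3·4² + 5)/(2·10) ≡ 22/20. 20⁻¹ ≡ 14 (mod 31), so λ ≡ 22·14 ≡ 29.
  x = λ² - 4 - 4 = 841 - 8 ≡ 27; y = λ·(4 - 27) - 10 ≡ 5. → (27, 5)
3G: (27, 5) + (4, 10). λ = (10 - 5)/(4 - 27) ≡ 5/8 mod 31. 8⁻¹ ≡ 4 (mod 31), so λ ≡ 20.
  x = λ² - 27 - 4 = 400 - 31 ≡ 28; y = λ·(27 - 28) - 5 ≡ 6. → (28, 6)
4G: (28, 6) + (4, 10). λ = (10 - 6)/(4 - 28) ≡ 4/7 mod 31. 7⁻¹ ≡ 9 (mod 31), so λ ≡ 5.
  x = λ² - 28 - 4 = 25 - 32 ≡ 24; y = λ·(28 - 24) - 6 ≡ 14. → (24, 14)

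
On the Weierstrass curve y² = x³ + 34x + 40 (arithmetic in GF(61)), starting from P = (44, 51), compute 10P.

Repeated addition: build up to 10P.
2P: tangent at (44, 51): λ = (3·44² + 34)/(2·51) ≡ 47/41. 41⁻¹ ≡ 3 (mod 61), so λ ≡ 47·3 ≡ 19.
  x = λ² - 44 - 44 = 361 - 88 ≡ 29; y = λ·(44 - 29) - 51 ≡ 51. → (29, 51)
3P: (29, 51) + (44, 51). λ = (51 - 51)/(44 - 29) ≡ 0/15 mod 61. 15⁻¹ ≡ 57 (mod 61) since 15·57 = 855 ≡ 1, so λ ≡ 0.
  x = λ² - 29 - 44 = 0 - 73 ≡ 49; y = λ·(29 - 49) - 51 ≡ 10. → (49, 10)
4P: (49, 10) + (44, 51). λ = (51 - 10)/(44 - 49) ≡ 41/56 mod 61. 56⁻¹ ≡ 12 (mod 61) since 56·12 = 672 ≡ 1, so λ ≡ 4.
  x = λ² - 49 - 44 = 16 - 93 ≡ 45; y = λ·(49 - 45) - 10 ≡ 6. → (45, 6)
5P: (45, 6) + (44, 51). λ = (51 - 6)/(44 - 45) ≡ 45/60 mod 61. 60⁻¹ ≡ 60 (mod 61) since 60·60 = 3600 ≡ 1, so λ ≡ 16.
  x = λ² - 45 - 44 = 256 - 89 ≡ 45; y = λ·(45 - 45) - 6 ≡ 55. → (45, 55)
6P: (45, 55) + (44, 51). λ = (51 - 55)/(44 - 45) ≡ 57/60 mod 61. 60⁻¹ ≡ 60 (mod 61), so λ ≡ 4.
  x = λ² - 45 - 44 = 16 - 89 ≡ 49; y = λ·(45 - 49) - 55 ≡ 51. → (49, 51)
7P: (49, 51) + (44, 51). λ = (51 - 51)/(44 - 49) ≡ 0/56 mod 61. 56⁻¹ ≡ 12 (mod 61), so λ ≡ 0.
  x = λ² - 49 - 44 = 0 - 93 ≡ 29; y = λ·(49 - 29) - 51 ≡ 10. → (29, 10)
8P: (29, 10) + (44, 51). λ = (51 - 10)/(44 - 29) ≡ 41/15 mod 61. 15⁻¹ ≡ 57 (mod 61), so λ ≡ 19.
  x = λ² - 29 - 44 = 361 - 73 ≡ 44; y = λ·(29 - 44) - 10 ≡ 10. → (44, 10)
9P: (44, 10) + (44, 51): same x and y₁ ≡ -y₂, so the sum is O.
10P: O + (44, 51) = (44, 51) (identity).

(44, 51)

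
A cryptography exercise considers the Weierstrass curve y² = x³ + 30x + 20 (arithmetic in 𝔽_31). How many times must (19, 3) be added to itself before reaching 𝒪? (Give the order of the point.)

8

2P: tangent at (19, 3): λ = (3·19² + 30)/(2·3) ≡ 28/6. 6⁻¹ ≡ 26 (mod 31), so λ ≡ 28·26 ≡ 15.
  x = λ² - 19 - 19 = 225 - 38 ≡ 1; y = λ·(19 - 1) - 3 ≡ 19. → (1, 19)
3P: (1, 19) + (19, 3). λ = (3 - 19)/(19 - 1) ≡ 15/18 mod 31. 18⁻¹ ≡ 19 (mod 31), so λ ≡ 6.
  x = λ² - 1 - 19 = 36 - 20 ≡ 16; y = λ·(1 - 16) - 19 ≡ 15. → (16, 15)
4P: (16, 15) + (19, 3). λ = (3 - 15)/(19 - 16) ≡ 19/3 mod 31. 3⁻¹ ≡ 21 (mod 31), so λ ≡ 27.
  x = λ² - 16 - 19 = 729 - 35 ≡ 12; y = λ·(16 - 12) - 15 ≡ 0. → (12, 0)
5P: (12, 0) + (19, 3). λ = (3 - 0)/(19 - 12) ≡ 3/7 mod 31. 7⁻¹ ≡ 9 (mod 31) since 7·9 = 63 ≡ 1, so λ ≡ 27.
  x = λ² - 12 - 19 = 729 - 31 ≡ 16; y = λ·(12 - 16) - 0 ≡ 16. → (16, 16)
6P: (16, 16) + (19, 3). λ = (3 - 16)/(19 - 16) ≡ 18/3 mod 31. 3⁻¹ ≡ 21 (mod 31), so λ ≡ 6.
  x = λ² - 16 - 19 = 36 - 35 ≡ 1; y = λ·(16 - 1) - 16 ≡ 12. → (1, 12)
7P: (1, 12) + (19, 3). λ = (3 - 12)/(19 - 1) ≡ 22/18 mod 31. 18⁻¹ ≡ 19 (mod 31) since 18·19 = 342 ≡ 1, so λ ≡ 15.
  x = λ² - 1 - 19 = 225 - 20 ≡ 19; y = λ·(1 - 19) - 12 ≡ 28. → (19, 28)
8P: (19, 28) + (19, 3): same x and y₁ ≡ -y₂, so the sum is 𝒪.
8P = 𝒪, so the order is 8.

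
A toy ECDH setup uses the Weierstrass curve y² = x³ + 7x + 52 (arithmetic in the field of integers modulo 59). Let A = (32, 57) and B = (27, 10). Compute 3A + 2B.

(21, 16)

First 3A:
Repeated addition: build up to 3A.
2A: tangent at (32, 57): λ = (3·32² + 7)/(2·57) ≡ 11/55. 55⁻¹ ≡ 44 (mod 59), so λ ≡ 11·44 ≡ 12.
  x = λ² - 32 - 32 = 144 - 64 ≡ 21; y = λ·(32 - 21) - 57 ≡ 16. → (21, 16)
3A: (21, 16) + (32, 57). λ = (57 - 16)/(32 - 21) ≡ 41/11 mod 59. 11⁻¹ ≡ 43 (mod 59), so λ ≡ 52.
  x = λ² - 21 - 32 = 2704 - 53 ≡ 55; y = λ·(21 - 55) - 16 ≡ 45. → (55, 45)
3A = (55, 45).
Next 2B:
Repeated addition: build up to 2B.
2B: tangent at (27, 10): λ = (3·27² + 7)/(2·10) ≡ 11/20. 20⁻¹ ≡ 3 (mod 59) since 20·3 = 60 ≡ 1, so λ ≡ 11·3 ≡ 33.
  x = λ² - 27 - 27 = 1089 - 54 ≡ 32; y = λ·(27 - 32) - 10 ≡ 2. → (32, 2)
2B = (32, 2).
Finally 3A + 2B:
(55, 45) + (32, 2). λ = (2 - 45)/(32 - 55) ≡ 16/36 mod 59. 36⁻¹ ≡ 41 (mod 59) since 36·41 = 1476 ≡ 1, so λ ≡ 7.
  x = λ² - 55 - 32 = 49 - 87 ≡ 21; y = λ·(55 - 21) - 45 ≡ 16. → (21, 16)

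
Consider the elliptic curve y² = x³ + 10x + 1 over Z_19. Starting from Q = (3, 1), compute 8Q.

Repeated addition: build up to 8Q.
2Q: tangent at (3, 1): λ = (3·3² + 10)/(2·1) ≡ 18/2. 2⁻¹ ≡ 10 (mod 19), so λ ≡ 18·10 ≡ 9.
  x = λ² - 3 - 3 = 81 - 6 ≡ 18; y = λ·(3 - 18) - 1 ≡ 16. → (18, 16)
3Q: (18, 16) + (3, 1). λ = (1 - 16)/(3 - 18) ≡ 4/4 mod 19. 4⁻¹ ≡ 5 (mod 19), so λ ≡ 1.
  x = λ² - 18 - 3 = 1 - 21 ≡ 18; y = λ·(18 - 18) - 16 ≡ 3. → (18, 3)
4Q: (18, 3) + (3, 1). λ = (1 - 3)/(3 - 18) ≡ 17/4 mod 19. 4⁻¹ ≡ 5 (mod 19), so λ ≡ 9.
  x = λ² - 18 - 3 = 81 - 21 ≡ 3; y = λ·(18 - 3) - 3 ≡ 18. → (3, 18)
5Q: (3, 18) + (3, 1): same x and y₁ ≡ -y₂, so the sum is the point at infinity.
6Q: the point at infinity + (3, 1) = (3, 1) (identity).
7Q: tangent at (3, 1): λ = (3·3² + 10)/(2·1) ≡ 18/2. 2⁻¹ ≡ 10 (mod 19), so λ ≡ 18·10 ≡ 9.
  x = λ² - 3 - 3 = 81 - 6 ≡ 18; y = λ·(3 - 18) - 1 ≡ 16. → (18, 16)
8Q: (18, 16) + (3, 1). λ = (1 - 16)/(3 - 18) ≡ 4/4 mod 19. 4⁻¹ ≡ 5 (mod 19) since 4·5 = 20 ≡ 1, so λ ≡ 1.
  x = λ² - 18 - 3 = 1 - 21 ≡ 18; y = λ·(18 - 18) - 16 ≡ 3. → (18, 3)

(18, 3)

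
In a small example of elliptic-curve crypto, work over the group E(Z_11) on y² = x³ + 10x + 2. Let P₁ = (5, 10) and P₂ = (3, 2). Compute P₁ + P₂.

(8, 0)

(5, 10) + (3, 2). λ = (2 - 10)/(3 - 5) ≡ 3/9 mod 11. 9⁻¹ ≡ 5 (mod 11), so λ ≡ 4.
  x = λ² - 5 - 3 = 16 - 8 ≡ 8; y = λ·(5 - 8) - 10 ≡ 0. → (8, 0)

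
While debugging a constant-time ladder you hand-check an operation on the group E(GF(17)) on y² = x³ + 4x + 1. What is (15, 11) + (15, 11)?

(2, 0)

tangent at (15, 11): λ = (3·15² + 4)/(2·11) ≡ 16/5. 5⁻¹ ≡ 7 (mod 17), so λ ≡ 16·7 ≡ 10.
  x = λ² - 15 - 15 = 100 - 30 ≡ 2; y = λ·(15 - 2) - 11 ≡ 0. → (2, 0)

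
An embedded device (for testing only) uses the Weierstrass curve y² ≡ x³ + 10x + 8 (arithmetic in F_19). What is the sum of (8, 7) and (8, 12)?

The two points share x = 8 and their y-coordinates satisfy 7 + 12 ≡ 0 (mod 19), so they are inverses. Their sum is the point at infinity.

O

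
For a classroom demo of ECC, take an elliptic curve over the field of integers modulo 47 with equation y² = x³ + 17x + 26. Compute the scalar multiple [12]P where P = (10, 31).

Repeated addition: build up to 12P.
2P: tangent at (10, 31): λ = (3·10² + 17)/(2·31) ≡ 35/15. 15⁻¹ ≡ 22 (mod 47), so λ ≡ 35·22 ≡ 18.
  x = λ² - 10 - 10 = 324 - 20 ≡ 22; y = λ·(10 - 22) - 31 ≡ 35. → (22, 35)
3P: (22, 35) + (10, 31). λ = (31 - 35)/(10 - 22) ≡ 43/35 mod 47. 35⁻¹ ≡ 43 (mod 47) since 35·43 = 1505 ≡ 1, so λ ≡ 16.
  x = λ² - 22 - 10 = 256 - 32 ≡ 36; y = λ·(22 - 36) - 35 ≡ 23. → (36, 23)
4P: (36, 23) + (10, 31). λ = (31 - 23)/(10 - 36) ≡ 8/21 mod 47. 21⁻¹ ≡ 9 (mod 47), so λ ≡ 25.
  x = λ² - 36 - 10 = 625 - 46 ≡ 15; y = λ·(36 - 15) - 23 ≡ 32. → (15, 32)
5P: (15, 32) + (10, 31). λ = (31 - 32)/(10 - 15) ≡ 46/42 mod 47. 42⁻¹ ≡ 28 (mod 47), so λ ≡ 19.
  x = λ² - 15 - 10 = 361 - 25 ≡ 7; y = λ·(15 - 7) - 32 ≡ 26. → (7, 26)
6P: (7, 26) + (10, 31). λ = (31 - 26)/(10 - 7) ≡ 5/3 mod 47. 3⁻¹ ≡ 16 (mod 47) since 3·16 = 48 ≡ 1, so λ ≡ 33.
  x = λ² - 7 - 10 = 1089 - 17 ≡ 38; y = λ·(7 - 38) - 26 ≡ 32. → (38, 32)
7P: (38, 32) + (10, 31). λ = (31 - 32)/(10 - 38) ≡ 46/19 mod 47. 19⁻¹ ≡ 5 (mod 47) since 19·5 = 95 ≡ 1, so λ ≡ 42.
  x = λ² - 38 - 10 = 1764 - 48 ≡ 24; y = λ·(38 - 24) - 32 ≡ 39. → (24, 39)
8P: (24, 39) + (10, 31). λ = (31 - 39)/(10 - 24) ≡ 39/33 mod 47. 33⁻¹ ≡ 10 (mod 47) since 33·10 = 330 ≡ 1, so λ ≡ 14.
  x = λ² - 24 - 10 = 196 - 34 ≡ 21; y = λ·(24 - 21) - 39 ≡ 3. → (21, 3)
9P: (21, 3) + (10, 31). λ = (31 - 3)/(10 - 21) ≡ 28/36 mod 47. 36⁻¹ ≡ 17 (mod 47) since 36·17 = 612 ≡ 1, so λ ≡ 6.
  x = λ² - 21 - 10 = 36 - 31 ≡ 5; y = λ·(21 - 5) - 3 ≡ 46. → (5, 46)
10P: (5, 46) + (10, 31). λ = (31 - 46)/(10 - 5) ≡ 32/5 mod 47. 5⁻¹ ≡ 19 (mod 47) since 5·19 = 95 ≡ 1, so λ ≡ 44.
  x = λ² - 5 - 10 = 1936 - 15 ≡ 41; y = λ·(5 - 41) - 46 ≡ 15. → (41, 15)
11P: (41, 15) + (10, 31). λ = (31 - 15)/(10 - 41) ≡ 16/16 mod 47. 16⁻¹ ≡ 3 (mod 47), so λ ≡ 1.
  x = λ² - 41 - 10 = 1 - 51 ≡ 44; y = λ·(41 - 44) - 15 ≡ 29. → (44, 29)
12P: (44, 29) + (10, 31). λ = (31 - 29)/(10 - 44) ≡ 2/13 mod 47. 13⁻¹ ≡ 29 (mod 47), so λ ≡ 11.
  x = λ² - 44 - 10 = 121 - 54 ≡ 20; y = λ·(44 - 20) - 29 ≡ 0. → (20, 0)

(20, 0)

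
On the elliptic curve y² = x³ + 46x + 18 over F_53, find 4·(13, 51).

(35, 47)

Write Q = (13, 51).
Double-and-add on 4 = (100)₂. Start with Q = (13, 51) for the leading 1-bit.
double: tangent at (13, 51): λ = (3·13² + 46)/(2·51) ≡ 23/49. 49⁻¹ ≡ 13 (mod 53), so λ ≡ 23·13 ≡ 34.
  x = λ² - 13 - 13 = 1156 - 26 ≡ 17; y = λ·(13 - 17) - 51 ≡ 25. → (17, 25)
double: tangent at (17, 25): λ = (3·17² + 46)/(2·25) ≡ 12/50. 50⁻¹ ≡ 35 (mod 53), so λ ≡ 12·35 ≡ 49.
  x = λ² - 17 - 17 = 2401 - 34 ≡ 35; y = λ·(17 - 35) - 25 ≡ 47. → (35, 47)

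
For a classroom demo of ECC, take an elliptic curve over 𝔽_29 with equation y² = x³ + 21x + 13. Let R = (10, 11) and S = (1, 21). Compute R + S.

(10, 11) + (1, 21). λ = (21 - 11)/(1 - 10) ≡ 10/20 mod 29. 20⁻¹ ≡ 16 (mod 29), so λ ≡ 15.
  x = λ² - 10 - 1 = 225 - 11 ≡ 11; y = λ·(10 - 11) - 11 ≡ 3. → (11, 3)

(11, 3)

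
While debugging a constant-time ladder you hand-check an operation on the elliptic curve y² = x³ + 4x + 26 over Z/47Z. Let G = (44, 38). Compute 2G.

(30, 11)

tangent at (44, 38): λ = (3·44² + 4)/(2·38) ≡ 31/29. 29⁻¹ ≡ 13 (mod 47), so λ ≡ 31·13 ≡ 27.
  x = λ² - 44 - 44 = 729 - 88 ≡ 30; y = λ·(44 - 30) - 38 ≡ 11. → (30, 11)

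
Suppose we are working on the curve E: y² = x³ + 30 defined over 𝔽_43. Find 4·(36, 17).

(16, 16)

Write G = (36, 17).
Repeated addition: build up to 4G.
2G: tangent at (36, 17): λ = (3·36² + 0)/(2·17) ≡ 18/34. 34⁻¹ ≡ 19 (mod 43), so λ ≡ 18·19 ≡ 41.
  x = λ² - 36 - 36 = 1681 - 72 ≡ 18; y = λ·(36 - 18) - 17 ≡ 33. → (18, 33)
3G: (18, 33) + (36, 17). λ = (17 - 33)/(36 - 18) ≡ 27/18 mod 43. 18⁻¹ ≡ 12 (mod 43) since 18·12 = 216 ≡ 1, so λ ≡ 23.
  x = λ² - 18 - 36 = 529 - 54 ≡ 2; y = λ·(18 - 2) - 33 ≡ 34. → (2, 34)
4G: (2, 34) + (36, 17). λ = (17 - 34)/(36 - 2) ≡ 26/34 mod 43. 34⁻¹ ≡ 19 (mod 43) since 34·19 = 646 ≡ 1, so λ ≡ 21.
  x = λ² - 2 - 36 = 441 - 38 ≡ 16; y = λ·(2 - 16) - 34 ≡ 16. → (16, 16)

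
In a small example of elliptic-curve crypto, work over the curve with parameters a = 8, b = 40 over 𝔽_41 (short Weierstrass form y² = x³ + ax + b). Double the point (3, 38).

(36, 11)

tangent at (3, 38): λ = (3·3² + 8)/(2·38) ≡ 35/35. 35⁻¹ ≡ 34 (mod 41), so λ ≡ 35·34 ≡ 1.
  x = λ² - 3 - 3 = 1 - 6 ≡ 36; y = λ·(3 - 36) - 38 ≡ 11. → (36, 11)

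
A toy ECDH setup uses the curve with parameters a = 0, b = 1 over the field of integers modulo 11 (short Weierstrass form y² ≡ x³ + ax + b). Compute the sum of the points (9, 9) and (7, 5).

(10, 0)

(9, 9) + (7, 5). λ = (5 - 9)/(7 - 9) ≡ 7/9 mod 11. 9⁻¹ ≡ 5 (mod 11), so λ ≡ 2.
  x = λ² - 9 - 7 = 4 - 16 ≡ 10; y = λ·(9 - 10) - 9 ≡ 0. → (10, 0)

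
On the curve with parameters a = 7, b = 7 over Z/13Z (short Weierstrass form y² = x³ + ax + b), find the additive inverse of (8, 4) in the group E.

-(8, 4) = (8, -4 mod 13) = (8, 9).

(8, 9)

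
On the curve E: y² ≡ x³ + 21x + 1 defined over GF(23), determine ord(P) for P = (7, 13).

5

2P: tangent at (7, 13): λ = (3·7² + 21)/(2·13) ≡ 7/3. 3⁻¹ ≡ 8 (mod 23), so λ ≡ 7·8 ≡ 10.
  x = λ² - 7 - 7 = 100 - 14 ≡ 17; y = λ·(7 - 17) - 13 ≡ 2. → (17, 2)
3P: (17, 2) + (7, 13). λ = (13 - 2)/(7 - 17) ≡ 11/13 mod 23. 13⁻¹ ≡ 16 (mod 23), so λ ≡ 15.
  x = λ² - 17 - 7 = 225 - 24 ≡ 17; y = λ·(17 - 17) - 2 ≡ 21. → (17, 21)
4P: (17, 21) + (7, 13). λ = (13 - 21)/(7 - 17) ≡ 15/13 mod 23. 13⁻¹ ≡ 16 (mod 23), so λ ≡ 10.
  x = λ² - 17 - 7 = 100 - 24 ≡ 7; y = λ·(17 - 7) - 21 ≡ 10. → (7, 10)
5P: (7, 10) + (7, 13): same x and y₁ ≡ -y₂, so the sum is the point at infinity.
5P = the point at infinity, so the order is 5.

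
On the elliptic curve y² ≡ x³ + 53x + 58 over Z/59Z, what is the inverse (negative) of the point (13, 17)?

-(13, 17) = (13, -17 mod 59) = (13, 42).

(13, 42)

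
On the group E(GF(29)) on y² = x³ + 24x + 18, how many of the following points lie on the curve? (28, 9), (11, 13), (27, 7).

(28, 9): 9² ≡ 23, rhs ≡ 22 → off.
(11, 13): 13² ≡ 24, rhs ≡ 18 → off.
(27, 7): 7² ≡ 20, rhs ≡ 20 → on.

1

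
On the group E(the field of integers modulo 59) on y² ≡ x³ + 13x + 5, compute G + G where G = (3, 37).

(47, 3)

tangent at (3, 37): λ = (3·3² + 13)/(2·37) ≡ 40/15. 15⁻¹ ≡ 4 (mod 59), so λ ≡ 40·4 ≡ 42.
  x = λ² - 3 - 3 = 1764 - 6 ≡ 47; y = λ·(3 - 47) - 37 ≡ 3. → (47, 3)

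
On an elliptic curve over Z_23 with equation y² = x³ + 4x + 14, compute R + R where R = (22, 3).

(4, 18)

tangent at (22, 3): λ = (3·22² + 4)/(2·3) ≡ 7/6. 6⁻¹ ≡ 4 (mod 23) since 6·4 = 24 ≡ 1, so λ ≡ 7·4 ≡ 5.
  x = λ² - 22 - 22 = 25 - 44 ≡ 4; y = λ·(22 - 4) - 3 ≡ 18. → (4, 18)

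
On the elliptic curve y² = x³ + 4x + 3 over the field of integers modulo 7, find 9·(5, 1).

Write G = (5, 1).
Repeated addition: build up to 9G.
2G: tangent at (5, 1): λ = (3·5² + 4)/(2·1) ≡ 2/2. 2⁻¹ ≡ 4 (mod 7), so λ ≡ 2·4 ≡ 1.
  x = λ² - 5 - 5 = 1 - 10 ≡ 5; y = λ·(5 - 5) - 1 ≡ 6. → (5, 6)
3G: (5, 6) + (5, 1): same x and y₁ ≡ -y₂, so the sum is O.
4G: O + (5, 1) = (5, 1) (identity).
5G: tangent at (5, 1): λ = (3·5² + 4)/(2·1) ≡ 2/2. 2⁻¹ ≡ 4 (mod 7), so λ ≡ 2·4 ≡ 1.
  x = λ² - 5 - 5 = 1 - 10 ≡ 5; y = λ·(5 - 5) - 1 ≡ 6. → (5, 6)
6G: (5, 6) + (5, 1): same x and y₁ ≡ -y₂, so the sum is O.
7G: O + (5, 1) = (5, 1) (identity).
8G: tangent at (5, 1): λ = (3·5² + 4)/(2·1) ≡ 2/2. 2⁻¹ ≡ 4 (mod 7) since 2·4 = 8 ≡ 1, so λ ≡ 2·4 ≡ 1.
  x = λ² - 5 - 5 = 1 - 10 ≡ 5; y = λ·(5 - 5) - 1 ≡ 6. → (5, 6)
9G: (5, 6) + (5, 1): same x and y₁ ≡ -y₂, so the sum is O.

O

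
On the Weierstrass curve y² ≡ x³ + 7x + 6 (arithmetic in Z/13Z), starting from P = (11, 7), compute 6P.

Repeated addition: build up to 6P.
2P: tangent at (11, 7): λ = (3·11² + 7)/(2·7) ≡ 6/1. 1⁻¹ ≡ 1 (mod 13), so λ ≡ 6·1 ≡ 6.
  x = λ² - 11 - 11 = 36 - 22 ≡ 1; y = λ·(11 - 1) - 7 ≡ 1. → (1, 1)
3P: (1, 1) + (11, 7). λ = (7 - 1)/(11 - 1) ≡ 6/10 mod 13. 10⁻¹ ≡ 4 (mod 13), so λ ≡ 11.
  x = λ² - 1 - 11 = 121 - 12 ≡ 5; y = λ·(1 - 5) - 1 ≡ 7. → (5, 7)
4P: (5, 7) + (11, 7). λ = (7 - 7)/(11 - 5) ≡ 0/6 mod 13. 6⁻¹ ≡ 11 (mod 13), so λ ≡ 0.
  x = λ² - 5 - 11 = 0 - 16 ≡ 10; y = λ·(5 - 10) - 7 ≡ 6. → (10, 6)
5P: (10, 6) + (11, 7). λ = (7 - 6)/(11 - 10) ≡ 1/1 mod 13. 1⁻¹ ≡ 1 (mod 13), so λ ≡ 1.
  x = λ² - 10 - 11 = 1 - 21 ≡ 6; y = λ·(10 - 6) - 6 ≡ 11. → (6, 11)
6P: (6, 11) + (11, 7). λ = (7 - 11)/(11 - 6) ≡ 9/5 mod 13. 5⁻¹ ≡ 8 (mod 13) since 5·8 = 40 ≡ 1, so λ ≡ 7.
  x = λ² - 6 - 11 = 49 - 17 ≡ 6; y = λ·(6 - 6) - 11 ≡ 2. → (6, 2)

(6, 2)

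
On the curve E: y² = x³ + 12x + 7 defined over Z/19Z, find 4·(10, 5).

Write Q = (10, 5).
Repeated addition: build up to 4Q.
2Q: tangent at (10, 5): λ = (3·10² + 12)/(2·5) ≡ 8/10. 10⁻¹ ≡ 2 (mod 19) since 10·2 = 20 ≡ 1, so λ ≡ 8·2 ≡ 16.
  x = λ² - 10 - 10 = 256 - 20 ≡ 8; y = λ·(10 - 8) - 5 ≡ 8. → (8, 8)
3Q: (8, 8) + (10, 5). λ = (5 - 8)/(10 - 8) ≡ 16/2 mod 19. 2⁻¹ ≡ 10 (mod 19) since 2·10 = 20 ≡ 1, so λ ≡ 8.
  x = λ² - 8 - 10 = 64 - 18 ≡ 8; y = λ·(8 - 8) - 8 ≡ 11. → (8, 11)
4Q: (8, 11) + (10, 5). λ = (5 - 11)/(10 - 8) ≡ 13/2 mod 19. 2⁻¹ ≡ 10 (mod 19) since 2·10 = 20 ≡ 1, so λ ≡ 16.
  x = λ² - 8 - 10 = 256 - 18 ≡ 10; y = λ·(8 - 10) - 11 ≡ 14. → (10, 14)

(10, 14)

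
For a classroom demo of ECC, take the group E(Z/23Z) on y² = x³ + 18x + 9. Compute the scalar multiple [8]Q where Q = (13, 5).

Repeated addition: build up to 8Q.
2Q: tangent at (13, 5): λ = (3·13² + 18)/(2·5) ≡ 19/10. 10⁻¹ ≡ 7 (mod 23), so λ ≡ 19·7 ≡ 18.
  x = λ² - 13 - 13 = 324 - 26 ≡ 22; y = λ·(13 - 22) - 5 ≡ 17. → (22, 17)
3Q: (22, 17) + (13, 5). λ = (5 - 17)/(13 - 22) ≡ 11/14 mod 23. 14⁻¹ ≡ 5 (mod 23), so λ ≡ 9.
  x = λ² - 22 - 13 = 81 - 35 ≡ 0; y = λ·(22 - 0) - 17 ≡ 20. → (0, 20)
4Q: (0, 20) + (13, 5). λ = (5 - 20)/(13 - 0) ≡ 8/13 mod 23. 13⁻¹ ≡ 16 (mod 23) since 13·16 = 208 ≡ 1, so λ ≡ 13.
  x = λ² - 0 - 13 = 169 - 13 ≡ 18; y = λ·(0 - 18) - 20 ≡ 22. → (18, 22)
5Q: (18, 22) + (13, 5). λ = (5 - 22)/(13 - 18) ≡ 6/18 mod 23. 18⁻¹ ≡ 9 (mod 23) since 18·9 = 162 ≡ 1, so λ ≡ 8.
  x = λ² - 18 - 13 = 64 - 31 ≡ 10; y = λ·(18 - 10) - 22 ≡ 19. → (10, 19)
6Q: (10, 19) + (13, 5). λ = (5 - 19)/(13 - 10) ≡ 9/3 mod 23. 3⁻¹ ≡ 8 (mod 23), so λ ≡ 3.
  x = λ² - 10 - 13 = 9 - 23 ≡ 9; y = λ·(10 - 9) - 19 ≡ 7. → (9, 7)
7Q: (9, 7) + (13, 5). λ = (5 - 7)/(13 - 9) ≡ 21/4 mod 23. 4⁻¹ ≡ 6 (mod 23), so λ ≡ 11.
  x = λ² - 9 - 13 = 121 - 22 ≡ 7; y = λ·(9 - 7) - 7 ≡ 15. → (7, 15)
8Q: (7, 15) + (13, 5). λ = (5 - 15)/(13 - 7) ≡ 13/6 mod 23. 6⁻¹ ≡ 4 (mod 23), so λ ≡ 6.
  x = λ² - 7 - 13 = 36 - 20 ≡ 16; y = λ·(7 - 16) - 15 ≡ 0. → (16, 0)

(16, 0)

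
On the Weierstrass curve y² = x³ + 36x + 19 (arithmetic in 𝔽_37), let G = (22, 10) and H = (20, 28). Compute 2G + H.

(2, 5)

First 2G:
Repeated addition: build up to 2G.
2G: tangent at (22, 10): λ = (3·22² + 36)/(2·10) ≡ 8/20. 20⁻¹ ≡ 13 (mod 37) since 20·13 = 260 ≡ 1, so λ ≡ 8·13 ≡ 30.
  x = λ² - 22 - 22 = 900 - 44 ≡ 5; y = λ·(22 - 5) - 10 ≡ 19. → (5, 19)
2G = (5, 19).
Finally 2G + H:
(5, 19) + (20, 28). λ = (28 - 19)/(20 - 5) ≡ 9/15 mod 37. 15⁻¹ ≡ 5 (mod 37), so λ ≡ 8.
  x = λ² - 5 - 20 = 64 - 25 ≡ 2; y = λ·(5 - 2) - 19 ≡ 5. → (2, 5)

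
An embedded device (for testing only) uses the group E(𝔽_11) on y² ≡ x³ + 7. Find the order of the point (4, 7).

2P: tangent at (4, 7): λ = (3·4² + 0)/(2·7) ≡ 4/3. 3⁻¹ ≡ 4 (mod 11) since 3·4 = 12 ≡ 1, so λ ≡ 4·4 ≡ 5.
  x = λ² - 4 - 4 = 25 - 8 ≡ 6; y = λ·(4 - 6) - 7 ≡ 5. → (6, 5)
3P: (6, 5) + (4, 7). λ = (7 - 5)/(4 - 6) ≡ 2/9 mod 11. 9⁻¹ ≡ 5 (mod 11), so λ ≡ 10.
  x = λ² - 6 - 4 = 100 - 10 ≡ 2; y = λ·(6 - 2) - 5 ≡ 2. → (2, 2)
4P: (2, 2) + (4, 7). λ = (7 - 2)/(4 - 2) ≡ 5/2 mod 11. 2⁻¹ ≡ 6 (mod 11), so λ ≡ 8.
  x = λ² - 2 - 4 = 64 - 6 ≡ 3; y = λ·(2 - 3) - 2 ≡ 1. → (3, 1)
5P: (3, 1) + (4, 7). λ = (7 - 1)/(4 - 3) ≡ 6/1 mod 11. 1⁻¹ ≡ 1 (mod 11) since 1·1 = 1 ≡ 1, so λ ≡ 6.
  x = λ² - 3 - 4 = 36 - 7 ≡ 7; y = λ·(3 - 7) - 1 ≡ 8. → (7, 8)
6P: (7, 8) + (4, 7). λ = (7 - 8)/(4 - 7) ≡ 10/8 mod 11. 8⁻¹ ≡ 7 (mod 11) since 8·7 = 56 ≡ 1, so λ ≡ 4.
  x = λ² - 7 - 4 = 16 - 11 ≡ 5; y = λ·(7 - 5) - 8 ≡ 0. → (5, 0)
7P: (5, 0) + (4, 7). λ = (7 - 0)/(4 - 5) ≡ 7/10 mod 11. 10⁻¹ ≡ 10 (mod 11), so λ ≡ 4.
  x = λ² - 5 - 4 = 16 - 9 ≡ 7; y = λ·(5 - 7) - 0 ≡ 3. → (7, 3)
8P: (7, 3) + (4, 7). λ = (7 - 3)/(4 - 7) ≡ 4/8 mod 11. 8⁻¹ ≡ 7 (mod 11) since 8·7 = 56 ≡ 1, so λ ≡ 6.
  x = λ² - 7 - 4 = 36 - 11 ≡ 3; y = λ·(7 - 3) - 3 ≡ 10. → (3, 10)
9P: (3, 10) + (4, 7). λ = (7 - 10)/(4 - 3) ≡ 8/1 mod 11. 1⁻¹ ≡ 1 (mod 11) since 1·1 = 1 ≡ 1, so λ ≡ 8.
  x = λ² - 3 - 4 = 64 - 7 ≡ 2; y = λ·(3 - 2) - 10 ≡ 9. → (2, 9)
10P: (2, 9) + (4, 7). λ = (7 - 9)/(4 - 2) ≡ 9/2 mod 11. 2⁻¹ ≡ 6 (mod 11), so λ ≡ 10.
  x = λ² - 2 - 4 = 100 - 6 ≡ 6; y = λ·(2 - 6) - 9 ≡ 6. → (6, 6)
11P: (6, 6) + (4, 7). λ = (7 - 6)/(4 - 6) ≡ 1/9 mod 11. 9⁻¹ ≡ 5 (mod 11) since 9·5 = 45 ≡ 1, so λ ≡ 5.
  x = λ² - 6 - 4 = 25 - 10 ≡ 4; y = λ·(6 - 4) - 6 ≡ 4. → (4, 4)
12P: (4, 4) + (4, 7): same x and y₁ ≡ -y₂, so the sum is 𝒪.
12P = 𝒪, so the order is 12.

12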